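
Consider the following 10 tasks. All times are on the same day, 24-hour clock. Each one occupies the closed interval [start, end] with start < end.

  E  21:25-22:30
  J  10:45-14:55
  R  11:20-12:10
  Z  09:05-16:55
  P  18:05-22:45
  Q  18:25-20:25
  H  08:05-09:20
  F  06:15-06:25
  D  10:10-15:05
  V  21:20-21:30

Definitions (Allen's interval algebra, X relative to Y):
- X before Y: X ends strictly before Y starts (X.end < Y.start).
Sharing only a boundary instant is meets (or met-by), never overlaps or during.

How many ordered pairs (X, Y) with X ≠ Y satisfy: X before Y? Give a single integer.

34

Checking all 90 ordered pairs for relation 'before'; matching pairs in alphabetical order:
(D, E): D before E ✓
(D, P): D before P ✓
(D, Q): D before Q ✓
(D, V): D before V ✓
(F, D): F before D ✓
(F, E): F before E ✓
(F, H): F before H ✓
(F, J): F before J ✓
(F, P): F before P ✓
(F, Q): F before Q ✓
(F, R): F before R ✓
(F, V): F before V ✓
(F, Z): F before Z ✓
(H, D): H before D ✓
(H, E): H before E ✓
(H, J): H before J ✓
(H, P): H before P ✓
(H, Q): H before Q ✓
(H, R): H before R ✓
(H, V): H before V ✓
(J, E): J before E ✓
(J, P): J before P ✓
(J, Q): J before Q ✓
(J, V): J before V ✓
... plus 10 further pairs not listed.
Count: 34.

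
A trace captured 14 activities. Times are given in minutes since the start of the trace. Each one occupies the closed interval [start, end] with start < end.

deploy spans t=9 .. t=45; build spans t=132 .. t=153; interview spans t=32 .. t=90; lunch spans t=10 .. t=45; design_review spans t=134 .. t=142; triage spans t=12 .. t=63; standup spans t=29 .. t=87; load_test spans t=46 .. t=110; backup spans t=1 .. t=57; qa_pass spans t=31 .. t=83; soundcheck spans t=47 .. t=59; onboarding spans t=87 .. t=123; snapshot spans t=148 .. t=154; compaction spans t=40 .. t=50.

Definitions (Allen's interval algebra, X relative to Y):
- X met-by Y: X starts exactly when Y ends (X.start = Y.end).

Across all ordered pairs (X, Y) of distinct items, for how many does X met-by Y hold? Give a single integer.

1

Checking all 182 ordered pairs for relation 'met-by'; matching pairs in alphabetical order:
(onboarding, standup): onboarding met-by standup ✓
Count: 1.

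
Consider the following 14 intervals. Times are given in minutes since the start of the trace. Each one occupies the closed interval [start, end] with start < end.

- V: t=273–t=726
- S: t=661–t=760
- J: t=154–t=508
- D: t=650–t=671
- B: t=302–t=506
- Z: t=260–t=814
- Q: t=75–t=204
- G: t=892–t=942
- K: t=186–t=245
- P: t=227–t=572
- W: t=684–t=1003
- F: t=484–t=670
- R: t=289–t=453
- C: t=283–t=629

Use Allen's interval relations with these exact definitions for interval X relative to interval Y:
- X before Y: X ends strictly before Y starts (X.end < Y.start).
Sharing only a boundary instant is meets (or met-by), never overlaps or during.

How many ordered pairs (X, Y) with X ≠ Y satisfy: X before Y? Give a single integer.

Checking all 182 ordered pairs for relation 'before'; matching pairs in alphabetical order:
(B, D): B before D ✓
(B, G): B before G ✓
(B, S): B before S ✓
(B, W): B before W ✓
(C, D): C before D ✓
(C, G): C before G ✓
(C, S): C before S ✓
(C, W): C before W ✓
(D, G): D before G ✓
(D, W): D before W ✓
(F, G): F before G ✓
(F, W): F before W ✓
(J, D): J before D ✓
(J, G): J before G ✓
(J, S): J before S ✓
(J, W): J before W ✓
(K, B): K before B ✓
(K, C): K before C ✓
(K, D): K before D ✓
(K, F): K before F ✓
(K, G): K before G ✓
(K, R): K before R ✓
(K, S): K before S ✓
(K, V): K before V ✓
... plus 25 further pairs not listed.
Count: 49.

49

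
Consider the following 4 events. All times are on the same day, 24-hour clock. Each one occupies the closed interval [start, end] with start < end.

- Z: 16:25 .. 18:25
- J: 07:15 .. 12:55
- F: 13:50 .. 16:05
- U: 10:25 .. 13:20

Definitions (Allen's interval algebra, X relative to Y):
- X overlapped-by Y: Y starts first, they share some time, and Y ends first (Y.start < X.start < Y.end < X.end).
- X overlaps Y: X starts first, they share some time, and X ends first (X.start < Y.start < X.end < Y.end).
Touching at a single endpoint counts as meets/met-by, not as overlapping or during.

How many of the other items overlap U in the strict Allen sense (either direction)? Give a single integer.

1

Target U = [10:25, 13:20].
F [13:50, 16:05] → after → no.
J [07:15, 12:55] → overlaps → counts.
Z [16:25, 18:25] → after → no.
Total: 1.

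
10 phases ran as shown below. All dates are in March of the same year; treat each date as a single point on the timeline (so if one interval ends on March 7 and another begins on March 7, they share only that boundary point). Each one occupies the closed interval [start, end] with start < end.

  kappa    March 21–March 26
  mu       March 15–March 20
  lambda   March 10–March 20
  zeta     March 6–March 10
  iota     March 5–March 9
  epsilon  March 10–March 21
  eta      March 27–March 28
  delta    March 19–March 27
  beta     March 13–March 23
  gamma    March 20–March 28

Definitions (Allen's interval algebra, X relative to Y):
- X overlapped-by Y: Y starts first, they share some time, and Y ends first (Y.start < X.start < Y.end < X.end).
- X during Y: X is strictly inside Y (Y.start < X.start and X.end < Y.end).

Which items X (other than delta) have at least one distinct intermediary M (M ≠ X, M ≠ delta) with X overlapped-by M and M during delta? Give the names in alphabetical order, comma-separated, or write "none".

none

Target delta = [March 19, March 27].
Intermediaries M with M during delta: kappa.
Via kappa — items with X overlapped-by kappa: none.
Union: none.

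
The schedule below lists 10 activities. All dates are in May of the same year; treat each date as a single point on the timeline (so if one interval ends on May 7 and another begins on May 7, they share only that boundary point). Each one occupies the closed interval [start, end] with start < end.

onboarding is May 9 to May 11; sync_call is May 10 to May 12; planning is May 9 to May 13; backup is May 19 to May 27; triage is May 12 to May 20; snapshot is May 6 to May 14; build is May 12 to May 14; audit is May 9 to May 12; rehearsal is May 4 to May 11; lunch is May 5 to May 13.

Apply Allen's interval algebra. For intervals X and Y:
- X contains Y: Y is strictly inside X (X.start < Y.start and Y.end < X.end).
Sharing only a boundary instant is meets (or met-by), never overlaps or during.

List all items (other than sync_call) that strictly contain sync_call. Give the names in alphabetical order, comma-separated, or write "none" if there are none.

Target sync_call = [May 10, May 12].
audit [May 9, May 12] → finished-by → no.
backup [May 19, May 27] → after → no.
build [May 12, May 14] → met-by → no.
lunch [May 5, May 13] → contains → yes.
onboarding [May 9, May 11] → overlaps → no.
planning [May 9, May 13] → contains → yes.
rehearsal [May 4, May 11] → overlaps → no.
snapshot [May 6, May 14] → contains → yes.
triage [May 12, May 20] → met-by → no.
Result: lunch, planning, snapshot.

lunch, planning, snapshot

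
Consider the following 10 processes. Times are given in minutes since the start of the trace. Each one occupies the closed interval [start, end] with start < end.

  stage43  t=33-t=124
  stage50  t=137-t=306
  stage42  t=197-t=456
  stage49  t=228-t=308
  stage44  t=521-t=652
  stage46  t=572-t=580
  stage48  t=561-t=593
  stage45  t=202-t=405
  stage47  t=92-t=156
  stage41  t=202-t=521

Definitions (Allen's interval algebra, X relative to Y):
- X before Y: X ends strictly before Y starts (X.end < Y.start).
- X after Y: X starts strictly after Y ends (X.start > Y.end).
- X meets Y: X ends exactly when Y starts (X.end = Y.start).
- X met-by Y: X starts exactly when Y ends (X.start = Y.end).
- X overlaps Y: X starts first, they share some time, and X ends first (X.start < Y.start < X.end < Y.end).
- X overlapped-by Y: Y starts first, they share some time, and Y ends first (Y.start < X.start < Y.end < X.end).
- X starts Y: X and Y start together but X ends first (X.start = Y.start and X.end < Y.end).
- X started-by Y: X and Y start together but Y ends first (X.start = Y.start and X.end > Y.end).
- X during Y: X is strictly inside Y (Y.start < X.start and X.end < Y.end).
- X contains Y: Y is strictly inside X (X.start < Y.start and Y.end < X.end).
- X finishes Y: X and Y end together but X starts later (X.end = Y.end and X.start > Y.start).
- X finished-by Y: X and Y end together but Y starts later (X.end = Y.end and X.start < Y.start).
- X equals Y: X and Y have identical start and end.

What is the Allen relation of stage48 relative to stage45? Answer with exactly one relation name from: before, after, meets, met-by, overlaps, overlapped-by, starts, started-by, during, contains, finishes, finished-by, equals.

stage48 = [t=561, t=593]; stage45 = [t=202, t=405].
Compare endpoints: stage48.start > stage45.start, stage48.start > stage45.end, stage48.end > stage45.start, stage48.end > stage45.end.
That pattern is 'after'.

after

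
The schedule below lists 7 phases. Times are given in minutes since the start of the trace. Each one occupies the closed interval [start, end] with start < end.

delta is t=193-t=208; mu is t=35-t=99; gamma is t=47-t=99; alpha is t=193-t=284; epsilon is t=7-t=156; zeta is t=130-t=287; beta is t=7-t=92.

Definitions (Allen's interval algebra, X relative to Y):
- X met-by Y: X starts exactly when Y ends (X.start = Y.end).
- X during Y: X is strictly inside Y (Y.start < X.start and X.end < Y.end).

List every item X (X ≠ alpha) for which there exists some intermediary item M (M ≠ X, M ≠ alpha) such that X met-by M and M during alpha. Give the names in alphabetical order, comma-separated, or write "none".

none

Target alpha = [t=193, t=284].
Intermediaries M with M during alpha: none.
Union: none.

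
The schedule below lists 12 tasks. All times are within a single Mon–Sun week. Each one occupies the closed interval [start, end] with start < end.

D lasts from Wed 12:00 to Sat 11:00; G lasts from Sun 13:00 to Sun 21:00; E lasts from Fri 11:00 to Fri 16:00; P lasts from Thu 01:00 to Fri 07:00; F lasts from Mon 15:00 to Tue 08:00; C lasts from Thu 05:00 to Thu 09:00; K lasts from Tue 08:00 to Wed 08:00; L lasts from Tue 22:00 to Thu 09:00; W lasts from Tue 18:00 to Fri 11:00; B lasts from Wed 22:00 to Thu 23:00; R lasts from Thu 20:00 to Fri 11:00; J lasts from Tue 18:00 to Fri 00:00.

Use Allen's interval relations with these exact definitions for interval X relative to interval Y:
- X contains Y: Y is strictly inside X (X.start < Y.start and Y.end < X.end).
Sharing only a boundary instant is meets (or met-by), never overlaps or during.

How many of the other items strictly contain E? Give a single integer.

1

Target E = [Fri 11:00, Fri 16:00].
B [Wed 22:00, Thu 23:00] → before → no.
C [Thu 05:00, Thu 09:00] → before → no.
D [Wed 12:00, Sat 11:00] → contains → counts.
F [Mon 15:00, Tue 08:00] → before → no.
G [Sun 13:00, Sun 21:00] → after → no.
J [Tue 18:00, Fri 00:00] → before → no.
K [Tue 08:00, Wed 08:00] → before → no.
L [Tue 22:00, Thu 09:00] → before → no.
P [Thu 01:00, Fri 07:00] → before → no.
R [Thu 20:00, Fri 11:00] → meets → no.
W [Tue 18:00, Fri 11:00] → meets → no.
Total: 1.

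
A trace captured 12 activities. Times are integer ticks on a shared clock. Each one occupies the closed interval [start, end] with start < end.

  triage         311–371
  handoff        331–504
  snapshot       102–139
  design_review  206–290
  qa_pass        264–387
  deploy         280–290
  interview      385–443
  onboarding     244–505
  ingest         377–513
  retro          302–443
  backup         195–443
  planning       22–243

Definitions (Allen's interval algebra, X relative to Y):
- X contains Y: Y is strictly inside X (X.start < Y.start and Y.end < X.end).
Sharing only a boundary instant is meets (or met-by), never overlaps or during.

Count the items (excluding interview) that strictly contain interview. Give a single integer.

3

Target interview = [385, 443].
backup [195, 443] → finished-by → no.
deploy [280, 290] → before → no.
design_review [206, 290] → before → no.
handoff [331, 504] → contains → counts.
ingest [377, 513] → contains → counts.
onboarding [244, 505] → contains → counts.
planning [22, 243] → before → no.
qa_pass [264, 387] → overlaps → no.
retro [302, 443] → finished-by → no.
snapshot [102, 139] → before → no.
triage [311, 371] → before → no.
Total: 3.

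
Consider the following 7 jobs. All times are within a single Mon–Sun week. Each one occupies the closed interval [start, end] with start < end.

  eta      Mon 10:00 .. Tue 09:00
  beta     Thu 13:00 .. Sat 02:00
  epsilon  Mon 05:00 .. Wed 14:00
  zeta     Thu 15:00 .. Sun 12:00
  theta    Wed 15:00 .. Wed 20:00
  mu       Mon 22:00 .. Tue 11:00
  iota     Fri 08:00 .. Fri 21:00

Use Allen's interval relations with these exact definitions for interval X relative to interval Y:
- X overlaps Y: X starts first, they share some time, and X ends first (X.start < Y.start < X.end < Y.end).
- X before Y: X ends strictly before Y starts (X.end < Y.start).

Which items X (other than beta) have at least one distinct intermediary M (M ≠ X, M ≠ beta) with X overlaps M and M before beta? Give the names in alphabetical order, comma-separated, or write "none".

eta

Target beta = [Thu 13:00, Sat 02:00].
Intermediaries M with M before beta: epsilon, eta, mu, theta.
Via epsilon — items with X overlaps epsilon: none.
Via eta — items with X overlaps eta: none.
Via mu — items with X overlaps mu: eta.
Via theta — items with X overlaps theta: none.
Union: eta.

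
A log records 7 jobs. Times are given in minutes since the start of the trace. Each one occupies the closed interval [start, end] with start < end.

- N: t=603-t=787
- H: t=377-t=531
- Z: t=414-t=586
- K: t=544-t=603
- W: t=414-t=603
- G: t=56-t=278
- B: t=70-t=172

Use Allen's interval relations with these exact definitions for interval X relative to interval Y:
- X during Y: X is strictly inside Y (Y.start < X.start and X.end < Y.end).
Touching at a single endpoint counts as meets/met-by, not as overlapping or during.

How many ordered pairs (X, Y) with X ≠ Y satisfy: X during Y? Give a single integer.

1

Checking all 42 ordered pairs for relation 'during'; matching pairs in alphabetical order:
(B, G): B during G ✓
Count: 1.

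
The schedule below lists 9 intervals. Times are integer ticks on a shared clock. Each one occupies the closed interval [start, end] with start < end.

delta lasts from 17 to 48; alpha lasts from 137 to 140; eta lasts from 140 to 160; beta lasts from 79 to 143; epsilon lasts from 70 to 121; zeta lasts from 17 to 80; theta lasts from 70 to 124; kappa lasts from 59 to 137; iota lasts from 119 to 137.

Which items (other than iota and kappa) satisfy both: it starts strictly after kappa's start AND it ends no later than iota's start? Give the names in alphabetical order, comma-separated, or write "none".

Conditions: its start is strictly after kappa's start (X.start > 59) AND its end is no later than iota's start (X.end <= 119).
alpha: start 137 > 59? ✓; end 140 <= 119? ✗ → no.
beta: start 79 > 59? ✓; end 143 <= 119? ✗ → no.
delta: start 17 > 59? ✗; end 48 <= 119? ✓ → no.
epsilon: start 70 > 59? ✓; end 121 <= 119? ✗ → no.
eta: start 140 > 59? ✓; end 160 <= 119? ✗ → no.
theta: start 70 > 59? ✓; end 124 <= 119? ✗ → no.
zeta: start 17 > 59? ✗; end 80 <= 119? ✓ → no.
Result: none.

none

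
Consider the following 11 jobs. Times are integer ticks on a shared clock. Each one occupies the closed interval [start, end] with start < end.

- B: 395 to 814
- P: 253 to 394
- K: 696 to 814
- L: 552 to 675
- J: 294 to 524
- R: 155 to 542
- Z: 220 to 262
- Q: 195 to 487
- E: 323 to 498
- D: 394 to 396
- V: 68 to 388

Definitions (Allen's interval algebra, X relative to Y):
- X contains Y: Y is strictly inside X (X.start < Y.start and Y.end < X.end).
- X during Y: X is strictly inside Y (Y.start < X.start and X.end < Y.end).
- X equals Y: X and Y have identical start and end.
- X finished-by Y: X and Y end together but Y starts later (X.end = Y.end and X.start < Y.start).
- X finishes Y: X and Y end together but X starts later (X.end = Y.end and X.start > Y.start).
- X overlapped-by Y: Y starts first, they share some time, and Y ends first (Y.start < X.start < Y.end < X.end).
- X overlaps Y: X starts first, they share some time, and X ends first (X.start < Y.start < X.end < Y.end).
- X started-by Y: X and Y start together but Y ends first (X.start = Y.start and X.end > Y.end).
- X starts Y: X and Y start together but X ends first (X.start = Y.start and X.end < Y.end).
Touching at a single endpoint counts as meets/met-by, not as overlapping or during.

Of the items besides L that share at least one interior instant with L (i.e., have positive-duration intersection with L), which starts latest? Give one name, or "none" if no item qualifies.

Target L = [552, 675].
B [395, 814] → contains → candidate.
D [394, 396] → before → excluded.
E [323, 498] → before → excluded.
J [294, 524] → before → excluded.
K [696, 814] → after → excluded.
P [253, 394] → before → excluded.
Q [195, 487] → before → excluded.
R [155, 542] → before → excluded.
V [68, 388] → before → excluded.
Z [220, 262] → before → excluded.
Among candidates, latest start is 395 → B.

B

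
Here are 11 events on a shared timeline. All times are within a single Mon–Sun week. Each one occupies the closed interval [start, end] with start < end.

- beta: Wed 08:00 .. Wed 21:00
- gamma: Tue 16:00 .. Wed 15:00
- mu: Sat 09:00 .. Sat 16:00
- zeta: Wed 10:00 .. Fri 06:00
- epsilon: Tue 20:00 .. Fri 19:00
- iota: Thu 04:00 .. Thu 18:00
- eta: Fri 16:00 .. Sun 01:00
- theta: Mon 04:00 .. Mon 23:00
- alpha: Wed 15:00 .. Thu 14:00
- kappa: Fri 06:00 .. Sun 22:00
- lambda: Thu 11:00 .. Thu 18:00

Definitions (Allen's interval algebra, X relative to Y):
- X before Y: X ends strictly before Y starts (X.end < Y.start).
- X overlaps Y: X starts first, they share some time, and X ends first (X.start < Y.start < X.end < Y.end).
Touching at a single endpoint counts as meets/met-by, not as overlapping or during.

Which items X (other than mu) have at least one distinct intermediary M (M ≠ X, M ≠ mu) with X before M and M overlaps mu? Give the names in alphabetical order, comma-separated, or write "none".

Target mu = [Sat 09:00, Sat 16:00].
Intermediaries M with M overlaps mu: none.
Union: none.

none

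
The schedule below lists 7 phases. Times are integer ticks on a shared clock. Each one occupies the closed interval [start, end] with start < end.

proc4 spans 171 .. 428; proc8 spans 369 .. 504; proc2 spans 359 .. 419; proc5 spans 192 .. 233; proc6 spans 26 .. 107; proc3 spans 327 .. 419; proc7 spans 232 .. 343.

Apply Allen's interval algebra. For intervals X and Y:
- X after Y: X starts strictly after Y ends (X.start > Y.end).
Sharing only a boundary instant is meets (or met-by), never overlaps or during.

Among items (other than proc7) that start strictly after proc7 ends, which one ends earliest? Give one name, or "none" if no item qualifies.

proc2

Target proc7 = [232, 343].
proc2 [359, 419] → after → candidate.
proc3 [327, 419] → overlapped-by → excluded.
proc4 [171, 428] → contains → excluded.
proc5 [192, 233] → overlaps → excluded.
proc6 [26, 107] → before → excluded.
proc8 [369, 504] → after → candidate.
Among candidates, earliest end is 419 → proc2.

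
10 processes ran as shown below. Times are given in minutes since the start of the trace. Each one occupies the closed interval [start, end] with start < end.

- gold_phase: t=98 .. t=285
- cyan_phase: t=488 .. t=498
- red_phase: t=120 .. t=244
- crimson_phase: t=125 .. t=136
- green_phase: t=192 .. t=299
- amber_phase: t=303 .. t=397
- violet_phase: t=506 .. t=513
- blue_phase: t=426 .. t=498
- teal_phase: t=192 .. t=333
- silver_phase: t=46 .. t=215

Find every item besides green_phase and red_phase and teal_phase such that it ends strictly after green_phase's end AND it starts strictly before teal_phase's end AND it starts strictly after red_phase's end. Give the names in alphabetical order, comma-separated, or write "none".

Conditions: its end is strictly after green_phase's end (X.end > t=299) AND its start is strictly before teal_phase's end (X.start < t=333) AND its start is strictly after red_phase's end (X.start > t=244).
amber_phase: end t=397 > t=299? ✓; start t=303 < t=333? ✓; start t=303 > t=244? ✓ → yes.
blue_phase: end t=498 > t=299? ✓; start t=426 < t=333? ✗; start t=426 > t=244? ✓ → no.
crimson_phase: end t=136 > t=299? ✗; start t=125 < t=333? ✓; start t=125 > t=244? ✗ → no.
cyan_phase: end t=498 > t=299? ✓; start t=488 < t=333? ✗; start t=488 > t=244? ✓ → no.
gold_phase: end t=285 > t=299? ✗; start t=98 < t=333? ✓; start t=98 > t=244? ✗ → no.
silver_phase: end t=215 > t=299? ✗; start t=46 < t=333? ✓; start t=46 > t=244? ✗ → no.
violet_phase: end t=513 > t=299? ✓; start t=506 < t=333? ✗; start t=506 > t=244? ✓ → no.
Result: amber_phase.

amber_phase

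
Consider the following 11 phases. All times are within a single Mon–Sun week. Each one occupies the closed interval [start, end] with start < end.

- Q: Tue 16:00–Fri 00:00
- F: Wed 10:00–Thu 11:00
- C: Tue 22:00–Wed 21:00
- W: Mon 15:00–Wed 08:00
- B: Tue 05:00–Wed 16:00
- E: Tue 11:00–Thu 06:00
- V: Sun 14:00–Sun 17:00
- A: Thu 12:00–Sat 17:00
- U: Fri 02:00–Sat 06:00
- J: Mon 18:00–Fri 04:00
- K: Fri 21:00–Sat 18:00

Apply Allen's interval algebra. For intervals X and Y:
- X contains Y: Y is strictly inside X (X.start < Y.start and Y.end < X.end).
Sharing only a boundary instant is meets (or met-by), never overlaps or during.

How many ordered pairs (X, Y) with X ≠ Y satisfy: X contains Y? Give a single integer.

9

Checking all 110 ordered pairs for relation 'contains'; matching pairs in alphabetical order:
(A, U): A contains U ✓
(E, C): E contains C ✓
(J, B): J contains B ✓
(J, C): J contains C ✓
(J, E): J contains E ✓
(J, F): J contains F ✓
(J, Q): J contains Q ✓
(Q, C): Q contains C ✓
(Q, F): Q contains F ✓
Count: 9.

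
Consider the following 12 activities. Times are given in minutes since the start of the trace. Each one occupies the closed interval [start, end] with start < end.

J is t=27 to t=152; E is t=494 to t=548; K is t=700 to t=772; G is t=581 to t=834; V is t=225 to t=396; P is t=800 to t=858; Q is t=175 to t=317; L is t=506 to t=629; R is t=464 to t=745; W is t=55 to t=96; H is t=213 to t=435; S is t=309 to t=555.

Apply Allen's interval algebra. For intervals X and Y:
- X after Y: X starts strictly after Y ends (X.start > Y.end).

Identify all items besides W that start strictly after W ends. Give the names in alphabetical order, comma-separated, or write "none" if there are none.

Target W = [t=55, t=96].
E [t=494, t=548] → after → yes.
G [t=581, t=834] → after → yes.
H [t=213, t=435] → after → yes.
J [t=27, t=152] → contains → no.
K [t=700, t=772] → after → yes.
L [t=506, t=629] → after → yes.
P [t=800, t=858] → after → yes.
Q [t=175, t=317] → after → yes.
R [t=464, t=745] → after → yes.
S [t=309, t=555] → after → yes.
V [t=225, t=396] → after → yes.
Result: E, G, H, K, L, P, Q, R, S, V.

E, G, H, K, L, P, Q, R, S, V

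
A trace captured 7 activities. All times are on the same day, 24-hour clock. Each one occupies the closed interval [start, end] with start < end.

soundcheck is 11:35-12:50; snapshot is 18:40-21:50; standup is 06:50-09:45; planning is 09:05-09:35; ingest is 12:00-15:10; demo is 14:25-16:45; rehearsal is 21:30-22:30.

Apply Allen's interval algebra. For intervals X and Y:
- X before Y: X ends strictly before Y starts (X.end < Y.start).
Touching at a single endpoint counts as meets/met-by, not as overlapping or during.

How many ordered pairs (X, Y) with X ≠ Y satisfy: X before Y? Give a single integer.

Checking all 42 ordered pairs for relation 'before'; matching pairs in alphabetical order:
(demo, rehearsal): demo before rehearsal ✓
(demo, snapshot): demo before snapshot ✓
(ingest, rehearsal): ingest before rehearsal ✓
(ingest, snapshot): ingest before snapshot ✓
(planning, demo): planning before demo ✓
(planning, ingest): planning before ingest ✓
(planning, rehearsal): planning before rehearsal ✓
(planning, snapshot): planning before snapshot ✓
(planning, soundcheck): planning before soundcheck ✓
(soundcheck, demo): soundcheck before demo ✓
(soundcheck, rehearsal): soundcheck before rehearsal ✓
(soundcheck, snapshot): soundcheck before snapshot ✓
(standup, demo): standup before demo ✓
(standup, ingest): standup before ingest ✓
(standup, rehearsal): standup before rehearsal ✓
(standup, snapshot): standup before snapshot ✓
(standup, soundcheck): standup before soundcheck ✓
Count: 17.

17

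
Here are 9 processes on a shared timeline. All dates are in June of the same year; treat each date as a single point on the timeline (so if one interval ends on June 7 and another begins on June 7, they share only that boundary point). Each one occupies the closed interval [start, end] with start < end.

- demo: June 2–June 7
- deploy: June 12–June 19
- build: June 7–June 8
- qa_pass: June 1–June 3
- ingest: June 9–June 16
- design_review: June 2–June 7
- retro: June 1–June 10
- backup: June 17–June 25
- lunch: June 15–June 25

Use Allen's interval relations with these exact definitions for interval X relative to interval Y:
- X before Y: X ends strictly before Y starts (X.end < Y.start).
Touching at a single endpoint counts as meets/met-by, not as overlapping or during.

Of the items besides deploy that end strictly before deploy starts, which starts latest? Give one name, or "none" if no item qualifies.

Target deploy = [June 12, June 19].
backup [June 17, June 25] → overlapped-by → excluded.
build [June 7, June 8] → before → candidate.
demo [June 2, June 7] → before → candidate.
design_review [June 2, June 7] → before → candidate.
ingest [June 9, June 16] → overlaps → excluded.
lunch [June 15, June 25] → overlapped-by → excluded.
qa_pass [June 1, June 3] → before → candidate.
retro [June 1, June 10] → before → candidate.
Among candidates, latest start is June 7 → build.

build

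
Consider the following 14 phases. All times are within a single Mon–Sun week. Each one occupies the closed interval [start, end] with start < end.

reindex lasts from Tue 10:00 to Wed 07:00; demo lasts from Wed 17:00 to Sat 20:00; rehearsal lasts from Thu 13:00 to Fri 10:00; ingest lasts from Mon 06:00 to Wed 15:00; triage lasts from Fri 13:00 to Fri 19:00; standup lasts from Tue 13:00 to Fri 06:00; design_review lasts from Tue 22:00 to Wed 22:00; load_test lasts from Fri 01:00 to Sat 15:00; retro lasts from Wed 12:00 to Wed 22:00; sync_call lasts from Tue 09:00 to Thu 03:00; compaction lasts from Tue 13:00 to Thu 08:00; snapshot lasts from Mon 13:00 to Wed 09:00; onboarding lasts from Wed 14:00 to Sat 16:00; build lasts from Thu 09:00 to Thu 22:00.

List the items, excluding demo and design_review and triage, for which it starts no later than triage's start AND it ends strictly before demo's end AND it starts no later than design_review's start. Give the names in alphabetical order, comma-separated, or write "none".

compaction, ingest, reindex, snapshot, standup, sync_call

Conditions: its start is no later than triage's start (X.start <= Fri 13:00) AND its end is strictly before demo's end (X.end < Sat 20:00) AND its start is no later than design_review's start (X.start <= Tue 22:00).
build: start Thu 09:00 <= Fri 13:00? ✓; end Thu 22:00 < Sat 20:00? ✓; start Thu 09:00 <= Tue 22:00? ✗ → no.
compaction: start Tue 13:00 <= Fri 13:00? ✓; end Thu 08:00 < Sat 20:00? ✓; start Tue 13:00 <= Tue 22:00? ✓ → yes.
ingest: start Mon 06:00 <= Fri 13:00? ✓; end Wed 15:00 < Sat 20:00? ✓; start Mon 06:00 <= Tue 22:00? ✓ → yes.
load_test: start Fri 01:00 <= Fri 13:00? ✓; end Sat 15:00 < Sat 20:00? ✓; start Fri 01:00 <= Tue 22:00? ✗ → no.
onboarding: start Wed 14:00 <= Fri 13:00? ✓; end Sat 16:00 < Sat 20:00? ✓; start Wed 14:00 <= Tue 22:00? ✗ → no.
rehearsal: start Thu 13:00 <= Fri 13:00? ✓; end Fri 10:00 < Sat 20:00? ✓; start Thu 13:00 <= Tue 22:00? ✗ → no.
reindex: start Tue 10:00 <= Fri 13:00? ✓; end Wed 07:00 < Sat 20:00? ✓; start Tue 10:00 <= Tue 22:00? ✓ → yes.
retro: start Wed 12:00 <= Fri 13:00? ✓; end Wed 22:00 < Sat 20:00? ✓; start Wed 12:00 <= Tue 22:00? ✗ → no.
snapshot: start Mon 13:00 <= Fri 13:00? ✓; end Wed 09:00 < Sat 20:00? ✓; start Mon 13:00 <= Tue 22:00? ✓ → yes.
standup: start Tue 13:00 <= Fri 13:00? ✓; end Fri 06:00 < Sat 20:00? ✓; start Tue 13:00 <= Tue 22:00? ✓ → yes.
sync_call: start Tue 09:00 <= Fri 13:00? ✓; end Thu 03:00 < Sat 20:00? ✓; start Tue 09:00 <= Tue 22:00? ✓ → yes.
Result: compaction, ingest, reindex, snapshot, standup, sync_call.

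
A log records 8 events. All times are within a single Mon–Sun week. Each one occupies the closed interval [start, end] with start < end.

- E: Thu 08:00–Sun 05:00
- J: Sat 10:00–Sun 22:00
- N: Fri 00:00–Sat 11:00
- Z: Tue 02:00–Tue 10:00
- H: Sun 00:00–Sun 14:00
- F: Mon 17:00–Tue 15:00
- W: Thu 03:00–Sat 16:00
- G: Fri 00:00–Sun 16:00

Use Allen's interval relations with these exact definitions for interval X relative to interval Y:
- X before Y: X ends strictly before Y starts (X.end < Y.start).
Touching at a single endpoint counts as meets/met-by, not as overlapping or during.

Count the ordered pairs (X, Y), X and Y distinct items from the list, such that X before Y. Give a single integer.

Checking all 56 ordered pairs for relation 'before'; matching pairs in alphabetical order:
(F, E): F before E ✓
(F, G): F before G ✓
(F, H): F before H ✓
(F, J): F before J ✓
(F, N): F before N ✓
(F, W): F before W ✓
(N, H): N before H ✓
(W, H): W before H ✓
(Z, E): Z before E ✓
(Z, G): Z before G ✓
(Z, H): Z before H ✓
(Z, J): Z before J ✓
(Z, N): Z before N ✓
(Z, W): Z before W ✓
Count: 14.

14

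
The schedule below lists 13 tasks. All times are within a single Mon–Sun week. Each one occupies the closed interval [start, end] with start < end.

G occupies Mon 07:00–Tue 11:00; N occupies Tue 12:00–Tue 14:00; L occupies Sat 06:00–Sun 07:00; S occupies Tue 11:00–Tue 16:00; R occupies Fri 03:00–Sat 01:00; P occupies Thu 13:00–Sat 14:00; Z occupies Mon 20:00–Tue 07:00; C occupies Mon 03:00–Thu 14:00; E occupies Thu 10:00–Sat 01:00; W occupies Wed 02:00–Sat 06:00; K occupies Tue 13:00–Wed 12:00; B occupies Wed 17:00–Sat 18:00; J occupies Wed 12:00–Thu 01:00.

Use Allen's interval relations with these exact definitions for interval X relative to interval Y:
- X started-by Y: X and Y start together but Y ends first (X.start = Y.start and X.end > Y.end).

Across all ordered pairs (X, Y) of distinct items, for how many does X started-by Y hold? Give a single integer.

0

Checking all 156 ordered pairs for relation 'started-by'; matching pairs in alphabetical order:
No pair satisfies it.
Count: 0.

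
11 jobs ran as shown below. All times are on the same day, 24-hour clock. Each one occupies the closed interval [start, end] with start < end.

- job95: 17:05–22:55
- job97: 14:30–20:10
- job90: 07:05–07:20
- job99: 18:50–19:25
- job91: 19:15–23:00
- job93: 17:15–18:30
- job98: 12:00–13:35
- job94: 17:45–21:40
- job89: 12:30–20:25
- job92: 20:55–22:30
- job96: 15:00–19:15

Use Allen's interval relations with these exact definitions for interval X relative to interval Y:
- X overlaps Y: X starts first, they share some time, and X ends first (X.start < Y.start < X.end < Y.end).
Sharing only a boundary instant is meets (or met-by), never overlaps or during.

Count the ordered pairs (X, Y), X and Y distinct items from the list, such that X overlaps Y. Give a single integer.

Checking all 110 ordered pairs for relation 'overlaps'; matching pairs in alphabetical order:
(job89, job91): job89 overlaps job91 ✓
(job89, job94): job89 overlaps job94 ✓
(job89, job95): job89 overlaps job95 ✓
(job93, job94): job93 overlaps job94 ✓
(job94, job91): job94 overlaps job91 ✓
(job94, job92): job94 overlaps job92 ✓
(job95, job91): job95 overlaps job91 ✓
(job96, job94): job96 overlaps job94 ✓
(job96, job95): job96 overlaps job95 ✓
(job96, job99): job96 overlaps job99 ✓
(job97, job91): job97 overlaps job91 ✓
(job97, job94): job97 overlaps job94 ✓
(job97, job95): job97 overlaps job95 ✓
(job98, job89): job98 overlaps job89 ✓
(job99, job91): job99 overlaps job91 ✓
Count: 15.

15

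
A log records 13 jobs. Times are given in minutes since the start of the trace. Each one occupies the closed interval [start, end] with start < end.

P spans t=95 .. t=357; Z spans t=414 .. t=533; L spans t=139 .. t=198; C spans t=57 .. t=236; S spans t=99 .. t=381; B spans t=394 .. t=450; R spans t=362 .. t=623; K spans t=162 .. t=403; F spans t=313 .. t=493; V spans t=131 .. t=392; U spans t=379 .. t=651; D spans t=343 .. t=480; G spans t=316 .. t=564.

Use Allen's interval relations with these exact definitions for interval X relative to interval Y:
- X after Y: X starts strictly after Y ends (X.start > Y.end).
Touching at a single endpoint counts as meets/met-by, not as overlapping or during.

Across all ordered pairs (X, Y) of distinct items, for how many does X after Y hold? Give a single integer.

23

Checking all 156 ordered pairs for relation 'after'; matching pairs in alphabetical order:
(B, C): B after C ✓
(B, L): B after L ✓
(B, P): B after P ✓
(B, S): B after S ✓
(B, V): B after V ✓
(D, C): D after C ✓
(D, L): D after L ✓
(F, C): F after C ✓
(F, L): F after L ✓
(G, C): G after C ✓
(G, L): G after L ✓
(R, C): R after C ✓
(R, L): R after L ✓
(R, P): R after P ✓
(U, C): U after C ✓
(U, L): U after L ✓
(U, P): U after P ✓
(Z, C): Z after C ✓
(Z, K): Z after K ✓
(Z, L): Z after L ✓
(Z, P): Z after P ✓
(Z, S): Z after S ✓
(Z, V): Z after V ✓
Count: 23.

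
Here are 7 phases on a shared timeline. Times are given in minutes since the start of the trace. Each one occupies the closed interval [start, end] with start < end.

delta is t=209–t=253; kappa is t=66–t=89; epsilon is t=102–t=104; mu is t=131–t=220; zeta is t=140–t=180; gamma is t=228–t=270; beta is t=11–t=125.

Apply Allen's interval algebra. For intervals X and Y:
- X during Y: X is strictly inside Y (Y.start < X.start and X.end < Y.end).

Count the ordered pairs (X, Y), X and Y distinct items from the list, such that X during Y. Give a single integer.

Checking all 42 ordered pairs for relation 'during'; matching pairs in alphabetical order:
(epsilon, beta): epsilon during beta ✓
(kappa, beta): kappa during beta ✓
(zeta, mu): zeta during mu ✓
Count: 3.

3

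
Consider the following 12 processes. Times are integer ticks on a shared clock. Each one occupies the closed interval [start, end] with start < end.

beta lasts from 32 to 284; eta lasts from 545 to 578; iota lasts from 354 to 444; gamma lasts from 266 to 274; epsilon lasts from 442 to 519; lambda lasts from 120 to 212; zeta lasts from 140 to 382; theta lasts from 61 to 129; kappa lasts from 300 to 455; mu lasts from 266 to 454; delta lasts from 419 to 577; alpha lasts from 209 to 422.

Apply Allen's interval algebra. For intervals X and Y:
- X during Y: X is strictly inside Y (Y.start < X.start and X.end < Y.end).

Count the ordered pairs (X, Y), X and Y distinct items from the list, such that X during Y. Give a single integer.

8

Checking all 132 ordered pairs for relation 'during'; matching pairs in alphabetical order:
(epsilon, delta): epsilon during delta ✓
(gamma, alpha): gamma during alpha ✓
(gamma, beta): gamma during beta ✓
(gamma, zeta): gamma during zeta ✓
(iota, kappa): iota during kappa ✓
(iota, mu): iota during mu ✓
(lambda, beta): lambda during beta ✓
(theta, beta): theta during beta ✓
Count: 8.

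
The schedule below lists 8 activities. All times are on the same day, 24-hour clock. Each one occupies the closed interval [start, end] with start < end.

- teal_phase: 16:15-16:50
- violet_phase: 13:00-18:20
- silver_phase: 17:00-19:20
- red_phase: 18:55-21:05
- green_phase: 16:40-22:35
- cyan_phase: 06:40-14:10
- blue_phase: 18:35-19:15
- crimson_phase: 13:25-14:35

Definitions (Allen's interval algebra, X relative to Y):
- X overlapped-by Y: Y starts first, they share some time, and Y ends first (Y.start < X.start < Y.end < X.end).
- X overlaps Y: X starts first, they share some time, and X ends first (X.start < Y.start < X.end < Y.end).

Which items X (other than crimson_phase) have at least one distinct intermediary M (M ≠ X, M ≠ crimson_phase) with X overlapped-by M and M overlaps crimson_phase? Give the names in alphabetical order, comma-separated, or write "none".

Target crimson_phase = [13:25, 14:35].
Intermediaries M with M overlaps crimson_phase: cyan_phase.
Via cyan_phase — items with X overlapped-by cyan_phase: violet_phase.
Union: violet_phase.

violet_phase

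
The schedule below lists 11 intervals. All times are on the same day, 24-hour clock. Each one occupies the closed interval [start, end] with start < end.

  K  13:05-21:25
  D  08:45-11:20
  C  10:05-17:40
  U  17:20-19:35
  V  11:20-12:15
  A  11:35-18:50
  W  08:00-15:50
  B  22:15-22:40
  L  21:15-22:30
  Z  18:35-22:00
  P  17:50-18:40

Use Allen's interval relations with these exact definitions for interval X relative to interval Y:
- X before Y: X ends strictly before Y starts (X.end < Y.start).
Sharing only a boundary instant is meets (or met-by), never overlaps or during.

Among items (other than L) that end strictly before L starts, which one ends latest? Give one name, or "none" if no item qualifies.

Target L = [21:15, 22:30].
A [11:35, 18:50] → before → candidate.
B [22:15, 22:40] → overlapped-by → excluded.
C [10:05, 17:40] → before → candidate.
D [08:45, 11:20] → before → candidate.
K [13:05, 21:25] → overlaps → excluded.
P [17:50, 18:40] → before → candidate.
U [17:20, 19:35] → before → candidate.
V [11:20, 12:15] → before → candidate.
W [08:00, 15:50] → before → candidate.
Z [18:35, 22:00] → overlaps → excluded.
Among candidates, latest end is 19:35 → U.

U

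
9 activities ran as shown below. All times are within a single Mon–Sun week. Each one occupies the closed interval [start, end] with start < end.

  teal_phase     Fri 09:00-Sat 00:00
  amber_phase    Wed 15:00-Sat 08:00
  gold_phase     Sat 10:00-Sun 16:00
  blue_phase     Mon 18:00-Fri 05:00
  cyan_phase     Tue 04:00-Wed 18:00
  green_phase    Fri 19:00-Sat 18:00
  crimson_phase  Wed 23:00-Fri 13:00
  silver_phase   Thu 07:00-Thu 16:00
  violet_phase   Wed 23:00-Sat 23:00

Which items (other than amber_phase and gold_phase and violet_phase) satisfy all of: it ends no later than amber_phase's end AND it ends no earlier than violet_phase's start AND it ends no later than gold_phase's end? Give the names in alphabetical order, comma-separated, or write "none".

blue_phase, crimson_phase, silver_phase, teal_phase

Conditions: its end is no later than amber_phase's end (X.end <= Sat 08:00) AND its end is no earlier than violet_phase's start (X.end >= Wed 23:00) AND its end is no later than gold_phase's end (X.end <= Sun 16:00).
blue_phase: end Fri 05:00 <= Sat 08:00? ✓; end Fri 05:00 >= Wed 23:00? ✓; end Fri 05:00 <= Sun 16:00? ✓ → yes.
crimson_phase: end Fri 13:00 <= Sat 08:00? ✓; end Fri 13:00 >= Wed 23:00? ✓; end Fri 13:00 <= Sun 16:00? ✓ → yes.
cyan_phase: end Wed 18:00 <= Sat 08:00? ✓; end Wed 18:00 >= Wed 23:00? ✗; end Wed 18:00 <= Sun 16:00? ✓ → no.
green_phase: end Sat 18:00 <= Sat 08:00? ✗; end Sat 18:00 >= Wed 23:00? ✓; end Sat 18:00 <= Sun 16:00? ✓ → no.
silver_phase: end Thu 16:00 <= Sat 08:00? ✓; end Thu 16:00 >= Wed 23:00? ✓; end Thu 16:00 <= Sun 16:00? ✓ → yes.
teal_phase: end Sat 00:00 <= Sat 08:00? ✓; end Sat 00:00 >= Wed 23:00? ✓; end Sat 00:00 <= Sun 16:00? ✓ → yes.
Result: blue_phase, crimson_phase, silver_phase, teal_phase.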